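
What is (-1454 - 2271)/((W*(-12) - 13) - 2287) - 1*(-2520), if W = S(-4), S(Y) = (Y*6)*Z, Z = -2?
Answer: 7251245/2876 ≈ 2521.3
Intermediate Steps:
S(Y) = -12*Y (S(Y) = (Y*6)*(-2) = (6*Y)*(-2) = -12*Y)
W = 48 (W = -12*(-4) = 48)
(-1454 - 2271)/((W*(-12) - 13) - 2287) - 1*(-2520) = (-1454 - 2271)/((48*(-12) - 13) - 2287) - 1*(-2520) = -3725/((-576 - 13) - 2287) + 2520 = -3725/(-589 - 2287) + 2520 = -3725/(-2876) + 2520 = -3725*(-1/2876) + 2520 = 3725/2876 + 2520 = 7251245/2876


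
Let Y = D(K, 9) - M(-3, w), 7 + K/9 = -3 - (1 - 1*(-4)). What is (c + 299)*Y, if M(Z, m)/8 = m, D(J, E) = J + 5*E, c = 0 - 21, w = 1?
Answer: -27244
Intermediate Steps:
c = -21
K = -135 (K = -63 + 9*(-3 - (1 - 1*(-4))) = -63 + 9*(-3 - (1 + 4)) = -63 + 9*(-3 - 1*5) = -63 + 9*(-3 - 5) = -63 + 9*(-8) = -63 - 72 = -135)
M(Z, m) = 8*m
Y = -98 (Y = (-135 + 5*9) - 8 = (-135 + 45) - 1*8 = -90 - 8 = -98)
(c + 299)*Y = (-21 + 299)*(-98) = 278*(-98) = -27244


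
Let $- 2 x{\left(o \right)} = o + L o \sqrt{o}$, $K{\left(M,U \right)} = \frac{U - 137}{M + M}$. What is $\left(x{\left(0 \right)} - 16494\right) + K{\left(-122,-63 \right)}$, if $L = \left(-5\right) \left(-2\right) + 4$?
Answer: $- \frac{1006084}{61} \approx -16493.0$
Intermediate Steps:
$L = 14$ ($L = 10 + 4 = 14$)
$K{\left(M,U \right)} = \frac{-137 + U}{2 M}$
$x{\left(o \right)} = - 7 o^{\frac{3}{2}} - \frac{o}{2}$ ($x{\left(o \right)} = - \frac{o + 14 o \sqrt{o}}{2} = - \frac{o + 14 o^{\frac{3}{2}}}{2} = - 7 o^{\frac{3}{2}} - \frac{o}{2}$)
$\left(x{\left(0 \right)} - 16494\right) + K{\left(-122,-63 \right)} = \left(\left(- 7 \cdot 0^{\frac{3}{2}} - 0\right) - 16494\right) + \frac{-137 - 63}{2 \left(-122\right)} = \left(\left(\left(-7\right) 0 + 0\right) - 16494\right) + \frac{1}{2} \left(- \frac{1}{122}\right) \left(-200\right) = \left(\left(0 + 0\right) - 16494\right) + \frac{50}{61} = \left(0 - 16494\right) + \frac{50}{61} = -16494 + \frac{50}{61} = - \frac{1006084}{61}$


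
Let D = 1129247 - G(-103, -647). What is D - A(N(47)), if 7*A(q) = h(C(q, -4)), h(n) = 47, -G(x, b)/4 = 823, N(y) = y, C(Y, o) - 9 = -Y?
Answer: 7927726/7 ≈ 1.1325e+6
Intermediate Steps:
C(Y, o) = 9 - Y
G(x, b) = -3292 (G(x, b) = -4*823 = -3292)
A(q) = 47/7 (A(q) = (⅐)*47 = 47/7)
D = 1132539 (D = 1129247 - 1*(-3292) = 1129247 + 3292 = 1132539)
D - A(N(47)) = 1132539 - 1*47/7 = 1132539 - 47/7 = 7927726/7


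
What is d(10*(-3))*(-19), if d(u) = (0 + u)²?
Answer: -17100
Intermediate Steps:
d(u) = u²
d(10*(-3))*(-19) = (10*(-3))²*(-19) = (-30)²*(-19) = 900*(-19) = -17100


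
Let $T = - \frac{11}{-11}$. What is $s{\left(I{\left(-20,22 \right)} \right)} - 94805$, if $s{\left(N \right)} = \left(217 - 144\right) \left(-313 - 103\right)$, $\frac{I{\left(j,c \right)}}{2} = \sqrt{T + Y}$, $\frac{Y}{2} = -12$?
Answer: $-125173$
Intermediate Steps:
$Y = -24$ ($Y = 2 \left(-12\right) = -24$)
$T = 1$ ($T = \left(-11\right) \left(- \frac{1}{11}\right) = 1$)
$I{\left(j,c \right)} = 2 i \sqrt{23}$ ($I{\left(j,c \right)} = 2 \sqrt{1 - 24} = 2 \sqrt{-23} = 2 i \sqrt{23}$)
$s{\left(N \right)} = -30368$ ($s{\left(N \right)} = 73 \left(-416\right) = -30368$)
$s{\left(I{\left(-20,22 \right)} \right)} - 94805 = -30368 - 94805 = -125173$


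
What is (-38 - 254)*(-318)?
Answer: 92856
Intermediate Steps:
(-38 - 254)*(-318) = -292*(-318) = 92856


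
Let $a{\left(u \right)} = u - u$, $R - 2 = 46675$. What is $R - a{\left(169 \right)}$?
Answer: $46677$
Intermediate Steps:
$R = 46677$ ($R = 2 + 46675 = 46677$)
$a{\left(u \right)} = 0$
$R - a{\left(169 \right)} = 46677 - 0 = 46677 + 0 = 46677$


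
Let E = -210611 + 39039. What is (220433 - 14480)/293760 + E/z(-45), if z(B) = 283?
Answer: -16780902007/27711360 ≈ -605.56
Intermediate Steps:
E = -171572
(220433 - 14480)/293760 + E/z(-45) = (220433 - 14480)/293760 - 171572/283 = 205953*(1/293760) - 171572*1/283 = 68651/97920 - 171572/283 = -16780902007/27711360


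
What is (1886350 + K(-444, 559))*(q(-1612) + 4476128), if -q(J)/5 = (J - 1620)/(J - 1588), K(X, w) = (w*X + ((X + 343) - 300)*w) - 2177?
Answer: 63194709510231/10 ≈ 6.3195e+12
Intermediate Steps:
K(X, w) = -2177 + X*w + w*(43 + X) (K(X, w) = (X*w + ((343 + X) - 300)*w) - 2177 = (X*w + (43 + X)*w) - 2177 = (X*w + w*(43 + X)) - 2177 = -2177 + X*w + w*(43 + X))
q(J) = -5*(-1620 + J)/(-1588 + J) (q(J) = -5*(J - 1620)/(J - 1588) = -5*(-1620 + J)/(-1588 + J))
(1886350 + K(-444, 559))*(q(-1612) + 4476128) = (1886350 + (-2177 + 43*559 + 2*(-444)*559))*(5*(1620 - 1*(-1612))/(-1588 - 1612) + 4476128) = (1886350 + (-2177 + 24037 - 496392))*(5*(1620 + 1612)/(-3200) + 4476128) = (1886350 - 474532)*(5*(-1/3200)*3232 + 4476128) = 1411818*(-101/20 + 4476128) = 1411818*(89522459/20) = 63194709510231/10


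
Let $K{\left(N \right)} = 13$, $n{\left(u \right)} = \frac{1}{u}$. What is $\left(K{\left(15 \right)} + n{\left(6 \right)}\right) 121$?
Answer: $\frac{9559}{6} \approx 1593.2$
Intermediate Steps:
$\left(K{\left(15 \right)} + n{\left(6 \right)}\right) 121 = \left(13 + \frac{1}{6}\right) 121 = \frac{79}{6} \cdot 121 = \frac{9559}{6}$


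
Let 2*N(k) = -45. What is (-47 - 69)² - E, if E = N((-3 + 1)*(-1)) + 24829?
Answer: -22701/2 ≈ -11351.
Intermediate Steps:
N(k) = -45/2 (N(k) = (½)*(-45) = -45/2)
E = 49613/2 (E = -45/2 + 24829 = 49613/2 ≈ 24807.)
(-47 - 69)² - E = (-47 - 69)² - 1*49613/2 = (-116)² - 49613/2 = 13456 - 49613/2 = -22701/2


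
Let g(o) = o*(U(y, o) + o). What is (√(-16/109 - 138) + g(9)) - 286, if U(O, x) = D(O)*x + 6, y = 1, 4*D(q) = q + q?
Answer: -221/2 + I*√1641322/109 ≈ -110.5 + 11.754*I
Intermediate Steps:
D(q) = q/2 (D(q) = (q + q)/4 = (2*q)/4 = q/2)
U(O, x) = 6 + O*x/2 (U(O, x) = (O/2)*x + 6 = O*x/2 + 6 = 6 + O*x/2)
g(o) = o*(6 + 3*o/2) (g(o) = o*((6 + (½)*1*o) + o) = o*((6 + o/2) + o) = o*(6 + 3*o/2))
(√(-16/109 - 138) + g(9)) - 286 = (√(-16/109 - 138) + (3/2)*9*(4 + 9)) - 286 = (√(-16*1/109 - 138) + (3/2)*9*13) - 286 = (√(-16/109 - 138) + 351/2) - 286 = (√(-15058/109) + 351/2) - 286 = (I*√1641322/109 + 351/2) - 286 = (351/2 + I*√1641322/109) - 286 = -221/2 + I*√1641322/109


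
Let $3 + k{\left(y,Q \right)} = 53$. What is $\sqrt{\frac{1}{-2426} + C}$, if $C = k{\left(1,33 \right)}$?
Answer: $\frac{\sqrt{294271374}}{2426} \approx 7.071$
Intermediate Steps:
$k{\left(y,Q \right)} = 50$ ($k{\left(y,Q \right)} = -3 + 53 = 50$)
$C = 50$
$\sqrt{\frac{1}{-2426} + C} = \sqrt{\frac{1}{-2426} + 50} = \sqrt{- \frac{1}{2426} + 50} = \sqrt{\frac{121299}{2426}} = \frac{\sqrt{294271374}}{2426}$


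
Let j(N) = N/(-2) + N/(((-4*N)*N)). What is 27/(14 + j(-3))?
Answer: 324/187 ≈ 1.7326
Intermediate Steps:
j(N) = -N/2 - 1/(4*N) (j(N) = N*(-½) + N/((-4*N²)) = -N/2 + N*(-1/(4*N²)) = -N/2 - 1/(4*N))
27/(14 + j(-3)) = 27/(14 + (-½*(-3) - ¼/(-3))) = 27/(14 + (3/2 - ¼*(-⅓))) = 27/(14 + (3/2 + 1/12)) = 27/(14 + 19/12) = 27/(187/12) = (12/187)*27 = 324/187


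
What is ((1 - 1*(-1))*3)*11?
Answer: 66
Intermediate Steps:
((1 - 1*(-1))*3)*11 = ((1 + 1)*3)*11 = (2*3)*11 = 6*11 = 66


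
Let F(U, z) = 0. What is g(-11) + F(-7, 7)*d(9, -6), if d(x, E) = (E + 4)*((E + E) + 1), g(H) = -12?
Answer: -12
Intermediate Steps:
d(x, E) = (1 + 2*E)*(4 + E) (d(x, E) = (4 + E)*(2*E + 1) = (4 + E)*(1 + 2*E) = (1 + 2*E)*(4 + E))
g(-11) + F(-7, 7)*d(9, -6) = -12 + 0*(4 + 2*(-6)² + 9*(-6)) = -12 + 0*(4 + 2*36 - 54) = -12 + 0*(4 + 72 - 54) = -12 + 0*22 = -12 + 0 = -12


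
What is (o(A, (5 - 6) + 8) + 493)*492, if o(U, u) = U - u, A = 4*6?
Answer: 250920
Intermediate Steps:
A = 24
(o(A, (5 - 6) + 8) + 493)*492 = ((24 - ((5 - 6) + 8)) + 493)*492 = ((24 - (-1 + 8)) + 493)*492 = ((24 - 1*7) + 493)*492 = ((24 - 7) + 493)*492 = (17 + 493)*492 = 510*492 = 250920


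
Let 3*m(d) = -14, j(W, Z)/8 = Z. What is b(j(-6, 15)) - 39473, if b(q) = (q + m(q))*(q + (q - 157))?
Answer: -89701/3 ≈ -29900.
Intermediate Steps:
j(W, Z) = 8*Z
m(d) = -14/3 (m(d) = (⅓)*(-14) = -14/3)
b(q) = (-157 + 2*q)*(-14/3 + q) (b(q) = (q - 14/3)*(q + (q - 157)) = (-14/3 + q)*(q + (-157 + q)) = (-14/3 + q)*(-157 + 2*q) = (-157 + 2*q)*(-14/3 + q))
b(j(-6, 15)) - 39473 = (2198/3 + 2*(8*15)² - 3992*15/3) - 39473 = (2198/3 + 2*120² - 499/3*120) - 39473 = (2198/3 + 2*14400 - 19960) - 39473 = (2198/3 + 28800 - 19960) - 39473 = 28718/3 - 39473 = -89701/3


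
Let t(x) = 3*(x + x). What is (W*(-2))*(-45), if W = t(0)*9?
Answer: 0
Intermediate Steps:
t(x) = 6*x (t(x) = 3*(2*x) = 6*x)
W = 0 (W = (6*0)*9 = 0*9 = 0)
(W*(-2))*(-45) = (0*(-2))*(-45) = 0*(-45) = 0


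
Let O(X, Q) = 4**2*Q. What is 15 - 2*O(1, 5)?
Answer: -145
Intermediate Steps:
O(X, Q) = 16*Q
15 - 2*O(1, 5) = 15 - 32*5 = 15 - 2*80 = 15 - 160 = -145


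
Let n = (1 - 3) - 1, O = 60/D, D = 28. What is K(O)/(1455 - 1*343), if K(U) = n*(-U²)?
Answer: 675/54488 ≈ 0.012388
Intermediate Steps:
O = 15/7 (O = 60/28 = 60*(1/28) = 15/7 ≈ 2.1429)
n = -3 (n = -2 - 1 = -3)
K(U) = 3*U² (K(U) = -(-3)*U² = 3*U²)
K(O)/(1455 - 1*343) = (3*(15/7)²)/(1455 - 1*343) = (3*(225/49))/(1455 - 343) = (675/49)/1112 = (675/49)*(1/1112) = 675/54488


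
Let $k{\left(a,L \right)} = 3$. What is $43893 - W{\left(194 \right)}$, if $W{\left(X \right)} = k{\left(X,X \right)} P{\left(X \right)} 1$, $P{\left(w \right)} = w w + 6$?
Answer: $-69033$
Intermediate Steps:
$P{\left(w \right)} = 6 + w^{2}$ ($P{\left(w \right)} = w^{2} + 6 = 6 + w^{2}$)
$W{\left(X \right)} = 18 + 3 X^{2}$ ($W{\left(X \right)} = 3 \left(6 + X^{2}\right) 1 = \left(18 + 3 X^{2}\right) 1 = 18 + 3 X^{2}$)
$43893 - W{\left(194 \right)} = 43893 - \left(18 + 3 \cdot 194^{2}\right) = 43893 - \left(18 + 3 \cdot 37636\right) = 43893 - \left(18 + 112908\right) = 43893 - 112926 = -69033$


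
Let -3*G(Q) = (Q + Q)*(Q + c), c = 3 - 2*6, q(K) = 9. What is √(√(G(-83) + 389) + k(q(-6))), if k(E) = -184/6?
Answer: √(-276 + 3*I*√42315)/3 ≈ 4.7142 + 7.2726*I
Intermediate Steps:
c = -9 (c = 3 - 12 = -9)
k(E) = -92/3 (k(E) = -184*⅙ = -92/3)
G(Q) = -2*Q*(-9 + Q)/3 (G(Q) = -(Q + Q)*(Q - 9)/3 = -2*Q*(-9 + Q)/3)
√(√(G(-83) + 389) + k(q(-6))) = √(√((⅔)*(-83)*(9 - 1*(-83)) + 389) - 92/3) = √(√((⅔)*(-83)*(9 + 83) + 389) - 92/3) = √(√((⅔)*(-83)*92 + 389) - 92/3) = √(√(-15272/3 + 389) - 92/3) = √(√(-14105/3) - 92/3) = √(I*√42315/3 - 92/3) = √(-92/3 + I*√42315/3)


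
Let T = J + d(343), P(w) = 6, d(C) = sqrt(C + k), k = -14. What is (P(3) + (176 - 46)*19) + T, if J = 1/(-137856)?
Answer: 341331455/137856 + sqrt(329) ≈ 2494.1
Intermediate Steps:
d(C) = sqrt(-14 + C) (d(C) = sqrt(C - 14) = sqrt(-14 + C))
J = -1/137856 ≈ -7.2539e-6
T = -1/137856 + sqrt(329) (T = -1/137856 + sqrt(-14 + 343) = -1/137856 + sqrt(329) ≈ 18.138)
(P(3) + (176 - 46)*19) + T = (6 + (176 - 46)*19) + (-1/137856 + sqrt(329)) = (6 + 130*19) + (-1/137856 + sqrt(329)) = (6 + 2470) + (-1/137856 + sqrt(329)) = 2476 + (-1/137856 + sqrt(329)) = 341331455/137856 + sqrt(329)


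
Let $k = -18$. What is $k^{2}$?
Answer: $324$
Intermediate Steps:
$k^{2} = \left(-18\right)^{2} = 324$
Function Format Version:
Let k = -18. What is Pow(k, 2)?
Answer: 324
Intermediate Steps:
Pow(k, 2) = Pow(-18, 2) = 324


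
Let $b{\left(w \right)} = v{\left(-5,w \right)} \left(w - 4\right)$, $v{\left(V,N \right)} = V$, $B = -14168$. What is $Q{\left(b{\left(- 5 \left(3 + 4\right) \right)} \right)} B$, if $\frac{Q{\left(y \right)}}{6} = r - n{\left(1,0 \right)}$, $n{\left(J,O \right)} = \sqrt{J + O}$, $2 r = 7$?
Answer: $-212520$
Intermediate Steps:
$r = \frac{7}{2}$ ($r = \frac{1}{2} \cdot 7 = \frac{7}{2} \approx 3.5$)
$b{\left(w \right)} = 20 - 5 w$ ($b{\left(w \right)} = - 5 \left(w - 4\right) = - 5 \left(-4 + w\right) = 20 - 5 w$)
$Q{\left(y \right)} = 15$ ($Q{\left(y \right)} = 6 \left(\frac{7}{2} - \sqrt{1 + 0}\right) = 6 \left(\frac{7}{2} - \sqrt{1}\right) = 6 \left(\frac{7}{2} - 1\right) = 6 \cdot \frac{5}{2} = 15$)
$Q{\left(b{\left(- 5 \left(3 + 4\right) \right)} \right)} B = 15 \left(-14168\right) = -212520$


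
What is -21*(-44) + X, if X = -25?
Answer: 899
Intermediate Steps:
-21*(-44) + X = -21*(-44) - 25 = 924 - 25 = 899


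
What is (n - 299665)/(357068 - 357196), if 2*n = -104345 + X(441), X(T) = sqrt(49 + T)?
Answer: 703675/256 - 7*sqrt(10)/256 ≈ 2748.6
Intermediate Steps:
n = -104345/2 + 7*sqrt(10)/2 (n = (-104345 + sqrt(49 + 441))/2 = (-104345 + sqrt(490))/2 = (-104345 + 7*sqrt(10))/2 = -104345/2 + 7*sqrt(10)/2 ≈ -52161.)
(n - 299665)/(357068 - 357196) = ((-104345/2 + 7*sqrt(10)/2) - 299665)/(357068 - 357196) = (-703675/2 + 7*sqrt(10)/2)/(-128) = (-703675/2 + 7*sqrt(10)/2)*(-1/128) = 703675/256 - 7*sqrt(10)/256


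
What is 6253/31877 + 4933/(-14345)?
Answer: -67549956/457275565 ≈ -0.14772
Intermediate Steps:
6253/31877 + 4933/(-14345) = 6253*(1/31877) + 4933*(-1/14345) = 6253/31877 - 4933/14345 = -67549956/457275565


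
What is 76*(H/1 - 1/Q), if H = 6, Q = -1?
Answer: 532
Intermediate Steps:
76*(H/1 - 1/Q) = 76*(6/1 - 1/(-1)) = 76*(6*1 - 1*(-1)) = 76*(6 + 1) = 76*7 = 532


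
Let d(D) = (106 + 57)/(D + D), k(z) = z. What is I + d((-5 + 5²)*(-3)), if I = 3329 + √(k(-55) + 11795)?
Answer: 399317/120 + 2*√2935 ≈ 3436.0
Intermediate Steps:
d(D) = 163/(2*D) (d(D) = 163/((2*D)) = 163*(1/(2*D)) = 163/(2*D))
I = 3329 + 2*√2935 (I = 3329 + √(-55 + 11795) = 3329 + √11740 = 3329 + 2*√2935 ≈ 3437.4)
I + d((-5 + 5²)*(-3)) = (3329 + 2*√2935) + 163/(2*(((-5 + 5²)*(-3)))) = (3329 + 2*√2935) + 163/(2*(((-5 + 25)*(-3)))) = (3329 + 2*√2935) + 163/(2*((20*(-3)))) = (3329 + 2*√2935) + (163/2)/(-60) = (3329 + 2*√2935) + (163/2)*(-1/60) = (3329 + 2*√2935) - 163/120 = 399317/120 + 2*√2935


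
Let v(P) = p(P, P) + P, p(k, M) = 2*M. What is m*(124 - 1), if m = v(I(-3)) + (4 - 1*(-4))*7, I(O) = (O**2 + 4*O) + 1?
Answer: 6150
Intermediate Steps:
I(O) = 1 + O**2 + 4*O
v(P) = 3*P (v(P) = 2*P + P = 3*P)
m = 50 (m = 3*(1 + (-3)**2 + 4*(-3)) + (4 - 1*(-4))*7 = 3*(1 + 9 - 12) + (4 + 4)*7 = 3*(-2) + 8*7 = -6 + 56 = 50)
m*(124 - 1) = 50*(124 - 1) = 50*123 = 6150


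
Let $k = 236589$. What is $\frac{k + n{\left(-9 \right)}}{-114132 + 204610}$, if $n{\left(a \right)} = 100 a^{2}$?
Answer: $\frac{244689}{90478} \approx 2.7044$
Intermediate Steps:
$\frac{k + n{\left(-9 \right)}}{-114132 + 204610} = \frac{236589 + 100 \left(-9\right)^{2}}{-114132 + 204610} = \frac{236589 + 100 \cdot 81}{90478} = \left(236589 + 8100\right) \frac{1}{90478} = 244689 \cdot \frac{1}{90478} = \frac{244689}{90478}$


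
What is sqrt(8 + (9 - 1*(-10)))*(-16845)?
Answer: -50535*sqrt(3) ≈ -87529.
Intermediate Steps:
sqrt(8 + (9 - 1*(-10)))*(-16845) = sqrt(8 + (9 + 10))*(-16845) = sqrt(8 + 19)*(-16845) = sqrt(27)*(-16845) = (3*sqrt(3))*(-16845) = -50535*sqrt(3)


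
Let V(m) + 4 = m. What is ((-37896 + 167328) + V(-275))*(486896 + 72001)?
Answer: 72183224241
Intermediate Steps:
V(m) = -4 + m
((-37896 + 167328) + V(-275))*(486896 + 72001) = ((-37896 + 167328) + (-4 - 275))*(486896 + 72001) = (129432 - 279)*558897 = 129153*558897 = 72183224241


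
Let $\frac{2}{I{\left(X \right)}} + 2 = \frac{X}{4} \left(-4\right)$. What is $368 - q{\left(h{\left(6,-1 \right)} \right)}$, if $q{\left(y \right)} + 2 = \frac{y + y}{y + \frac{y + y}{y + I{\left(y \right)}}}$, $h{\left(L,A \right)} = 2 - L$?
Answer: $364$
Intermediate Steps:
$I{\left(X \right)} = \frac{2}{-2 - X}$ ($I{\left(X \right)} = \frac{2}{-2 + \frac{X}{4} \left(-4\right)} = \frac{2}{-2 - X}$)
$q{\left(y \right)} = -2 + \frac{2 y}{y + \frac{2 y}{y - \frac{2}{2 + y}}}$ ($q{\left(y \right)} = -2 + \frac{y + y}{y + \frac{y + y}{y - \frac{2}{2 + y}}} = -2 + \frac{2 y}{y + \frac{2 y}{y - \frac{2}{2 + y}}}$)
$368 - q{\left(h{\left(6,-1 \right)} \right)} = 368 - \frac{4 \left(-2 - \left(2 - 6\right)\right)}{-2 + \left(2 + \left(2 - 6\right)\right)^{2}} = 368 - \frac{4 \left(-2 - -4\right)}{-2 + \left(2 - 4\right)^{2}} = 368 - \frac{4 \left(-2 + 4\right)}{-2 + \left(-2\right)^{2}} = 368 - 4 \frac{1}{-2 + 4} \cdot 2 = 368 - 4 \cdot \frac{1}{2} \cdot 2 = 368 - 4 = 364$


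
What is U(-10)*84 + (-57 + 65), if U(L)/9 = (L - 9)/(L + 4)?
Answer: 2402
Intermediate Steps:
U(L) = 9*(-9 + L)/(4 + L) (U(L) = 9*((L - 9)/(L + 4)) = 9*((-9 + L)/(4 + L)) = 9*(-9 + L)/(4 + L))
U(-10)*84 + (-57 + 65) = (9*(-9 - 10)/(4 - 10))*84 + (-57 + 65) = (9*(-19)/(-6))*84 + 8 = (9*(-⅙)*(-19))*84 + 8 = (57/2)*84 + 8 = 2394 + 8 = 2402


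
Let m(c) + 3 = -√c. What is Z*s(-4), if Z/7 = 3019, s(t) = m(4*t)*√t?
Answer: 169064 - 126798*I ≈ 1.6906e+5 - 1.268e+5*I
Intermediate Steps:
m(c) = -3 - √c
s(t) = √t*(-3 - 2*√t) (s(t) = (-3 - √(4*t))*√t = (-3 - 2*√t)*√t = √t*(-3 - 2*√t))
Z = 21133 (Z = 7*3019 = 21133)
Z*s(-4) = 21133*(-6*I - 2*(-4)) = 21133*(-6*I + 8) = 21133*(8 - 6*I) = 169064 - 126798*I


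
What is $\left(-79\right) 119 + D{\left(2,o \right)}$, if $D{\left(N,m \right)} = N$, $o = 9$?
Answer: $-9399$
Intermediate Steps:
$\left(-79\right) 119 + D{\left(2,o \right)} = \left(-79\right) 119 + 2 = -9401 + 2 = -9399$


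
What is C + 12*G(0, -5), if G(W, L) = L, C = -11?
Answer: -71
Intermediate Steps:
C + 12*G(0, -5) = -11 + 12*(-5) = -11 - 60 = -71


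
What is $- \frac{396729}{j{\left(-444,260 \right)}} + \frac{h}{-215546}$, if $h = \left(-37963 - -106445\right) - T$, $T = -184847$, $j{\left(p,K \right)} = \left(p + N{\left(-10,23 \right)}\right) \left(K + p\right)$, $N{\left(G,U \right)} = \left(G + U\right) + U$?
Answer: $- \frac{1024816311}{158641856} \approx -6.4599$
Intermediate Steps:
$N{\left(G,U \right)} = G + 2 U$
$j{\left(p,K \right)} = \left(36 + p\right) \left(K + p\right)$ ($j{\left(p,K \right)} = \left(p + \left(-10 + 2 \cdot 23\right)\right) \left(K + p\right) = \left(p + \left(-10 + 46\right)\right) \left(K + p\right) = \left(p + 36\right) \left(K + p\right) = \left(36 + p\right) \left(K + p\right)$)
$h = 253329$ ($h = \left(-37963 - -106445\right) - -184847 = \left(-37963 + 106445\right) + 184847 = 68482 + 184847 = 253329$)
$- \frac{396729}{j{\left(-444,260 \right)}} + \frac{h}{-215546} = - \frac{396729}{\left(-444\right)^{2} + 36 \cdot 260 + 36 \left(-444\right) + 260 \left(-444\right)} + \frac{253329}{-215546} = - \frac{396729}{197136 + 9360 - 15984 - 115440} + 253329 \left(- \frac{1}{215546}\right) = - \frac{396729}{75072} - \frac{253329}{215546} = \left(-396729\right) \frac{1}{75072} - \frac{253329}{215546} = - \frac{7779}{1472} - \frac{253329}{215546} = - \frac{1024816311}{158641856}$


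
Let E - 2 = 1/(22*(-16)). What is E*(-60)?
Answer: -10545/88 ≈ -119.83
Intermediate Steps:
E = 703/352 (E = 2 + 1/(22*(-16)) = 2 + 1/(-352) = 2 - 1/352 = 703/352 ≈ 1.9972)
E*(-60) = (703/352)*(-60) = -10545/88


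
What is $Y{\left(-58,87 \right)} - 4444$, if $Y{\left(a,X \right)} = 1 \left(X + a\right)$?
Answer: $-4415$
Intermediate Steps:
$Y{\left(a,X \right)} = X + a$
$Y{\left(-58,87 \right)} - 4444 = \left(87 - 58\right) - 4444 = 29 - 4444 = -4415$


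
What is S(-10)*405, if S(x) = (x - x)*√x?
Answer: 0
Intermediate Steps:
S(x) = 0 (S(x) = 0*√x = 0)
S(-10)*405 = 0*405 = 0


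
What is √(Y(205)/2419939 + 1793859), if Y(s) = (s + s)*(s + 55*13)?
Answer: √10505027148144780139/2419939 ≈ 1339.3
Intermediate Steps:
Y(s) = 2*s*(715 + s) (Y(s) = (2*s)*(s + 715) = (2*s)*(715 + s) = 2*s*(715 + s))
√(Y(205)/2419939 + 1793859) = √((2*205*(715 + 205))/2419939 + 1793859) = √((2*205*920)*(1/2419939) + 1793859) = √(377200*(1/2419939) + 1793859) = √(377200/2419939 + 1793859) = √(4341029731801/2419939) = √10505027148144780139/2419939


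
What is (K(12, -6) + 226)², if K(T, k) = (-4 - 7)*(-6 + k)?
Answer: 128164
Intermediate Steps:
K(T, k) = 66 - 11*k (K(T, k) = -11*(-6 + k) = 66 - 11*k)
(K(12, -6) + 226)² = ((66 - 11*(-6)) + 226)² = ((66 + 66) + 226)² = (132 + 226)² = 358² = 128164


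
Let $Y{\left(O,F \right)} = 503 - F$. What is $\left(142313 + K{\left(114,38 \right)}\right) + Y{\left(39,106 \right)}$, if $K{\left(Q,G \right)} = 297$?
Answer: $143007$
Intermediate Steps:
$\left(142313 + K{\left(114,38 \right)}\right) + Y{\left(39,106 \right)} = \left(142313 + 297\right) + \left(503 - 106\right) = 142610 + \left(503 - 106\right) = 142610 + 397 = 143007$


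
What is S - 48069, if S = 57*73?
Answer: -43908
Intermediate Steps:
S = 4161
S - 48069 = 4161 - 48069 = -43908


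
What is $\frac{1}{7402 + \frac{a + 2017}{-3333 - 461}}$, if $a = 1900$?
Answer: $\frac{3794}{28079271} \approx 0.00013512$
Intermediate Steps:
$\frac{1}{7402 + \frac{a + 2017}{-3333 - 461}} = \frac{1}{7402 + \frac{1900 + 2017}{-3333 - 461}} = \frac{1}{7402 + \frac{3917}{-3794}} = \frac{1}{7402 + 3917 \left(- \frac{1}{3794}\right)} = \frac{1}{7402 - \frac{3917}{3794}} = \frac{1}{\frac{28079271}{3794}} = \frac{3794}{28079271}$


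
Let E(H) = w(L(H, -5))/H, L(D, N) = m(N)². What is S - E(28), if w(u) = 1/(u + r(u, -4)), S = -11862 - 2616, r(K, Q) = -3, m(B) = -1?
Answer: -810767/56 ≈ -14478.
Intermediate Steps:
S = -14478
L(D, N) = 1 (L(D, N) = (-1)² = 1)
w(u) = 1/(-3 + u) (w(u) = 1/(u - 3) = 1/(-3 + u))
E(H) = -1/(2*H) (E(H) = 1/((-3 + 1)*H) = 1/((-2)*H) = -1/(2*H))
S - E(28) = -14478 - (-1)/(2*28) = -14478 - 1*(-1/56) = -14478 + 1/56 = -810767/56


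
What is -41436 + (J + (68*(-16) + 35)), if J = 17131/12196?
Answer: -518178713/12196 ≈ -42488.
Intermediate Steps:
J = 17131/12196 (J = 17131*(1/12196) = 17131/12196 ≈ 1.4046)
-41436 + (J + (68*(-16) + 35)) = -41436 + (17131/12196 + (68*(-16) + 35)) = -41436 + (17131/12196 + (-1088 + 35)) = -41436 + (17131/12196 - 1053) = -41436 - 12825257/12196 = -518178713/12196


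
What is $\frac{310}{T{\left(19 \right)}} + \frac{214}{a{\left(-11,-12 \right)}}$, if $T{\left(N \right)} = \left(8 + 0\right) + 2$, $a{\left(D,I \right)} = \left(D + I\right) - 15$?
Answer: $\frac{482}{19} \approx 25.368$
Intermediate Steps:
$a{\left(D,I \right)} = -15 + D + I$
$T{\left(N \right)} = 10$ ($T{\left(N \right)} = 8 + 2 = 10$)
$\frac{310}{T{\left(19 \right)}} + \frac{214}{a{\left(-11,-12 \right)}} = \frac{310}{10} + \frac{214}{-15 - 11 - 12} = 310 \cdot \frac{1}{10} + \frac{214}{-38} = 31 + 214 \left(- \frac{1}{38}\right) = 31 - \frac{107}{19} = \frac{482}{19}$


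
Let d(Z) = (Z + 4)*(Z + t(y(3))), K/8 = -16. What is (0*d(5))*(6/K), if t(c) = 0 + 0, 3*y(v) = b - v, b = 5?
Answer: 0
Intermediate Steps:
K = -128 (K = 8*(-16) = -128)
y(v) = 5/3 - v/3 (y(v) = (5 - v)/3 = 5/3 - v/3)
t(c) = 0
d(Z) = Z*(4 + Z) (d(Z) = (Z + 4)*(Z + 0) = (4 + Z)*Z = Z*(4 + Z))
(0*d(5))*(6/K) = (0*(5*(4 + 5)))*(6/(-128)) = (0*(5*9))*(6*(-1/128)) = (0*45)*(-3/64) = 0*(-3/64) = 0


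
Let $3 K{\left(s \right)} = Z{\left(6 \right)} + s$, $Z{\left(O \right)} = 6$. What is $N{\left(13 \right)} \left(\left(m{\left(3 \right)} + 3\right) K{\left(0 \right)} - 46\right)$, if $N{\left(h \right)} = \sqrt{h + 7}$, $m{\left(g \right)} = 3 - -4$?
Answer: $- 52 \sqrt{5} \approx -116.28$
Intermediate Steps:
$m{\left(g \right)} = 7$ ($m{\left(g \right)} = 3 + 4 = 7$)
$K{\left(s \right)} = 2 + \frac{s}{3}$ ($K{\left(s \right)} = \frac{6 + s}{3} = 2 + \frac{s}{3}$)
$N{\left(h \right)} = \sqrt{7 + h}$
$N{\left(13 \right)} \left(\left(m{\left(3 \right)} + 3\right) K{\left(0 \right)} - 46\right) = \sqrt{7 + 13} \left(\left(7 + 3\right) \left(2 + \frac{1}{3} \cdot 0\right) - 46\right) = \sqrt{20} \left(10 \left(2 + 0\right) - 46\right) = 2 \sqrt{5} \left(10 \cdot 2 - 46\right) = 2 \sqrt{5} \left(20 - 46\right) = 2 \sqrt{5} \left(-26\right) = - 52 \sqrt{5}$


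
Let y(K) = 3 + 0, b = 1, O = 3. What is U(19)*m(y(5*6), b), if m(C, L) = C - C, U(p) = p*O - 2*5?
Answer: 0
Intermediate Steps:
U(p) = -10 + 3*p (U(p) = p*3 - 2*5 = 3*p - 10 = -10 + 3*p)
y(K) = 3
m(C, L) = 0
U(19)*m(y(5*6), b) = (-10 + 3*19)*0 = (-10 + 57)*0 = 47*0 = 0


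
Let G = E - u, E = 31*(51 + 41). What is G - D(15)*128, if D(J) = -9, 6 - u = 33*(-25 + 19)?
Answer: 3800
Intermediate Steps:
u = 204 (u = 6 - 33*(-25 + 19) = 6 - 33*(-6) = 6 - 1*(-198) = 6 + 198 = 204)
E = 2852 (E = 31*92 = 2852)
G = 2648 (G = 2852 - 1*204 = 2852 - 204 = 2648)
G - D(15)*128 = 2648 - (-9)*128 = 2648 - 1*(-1152) = 2648 + 1152 = 3800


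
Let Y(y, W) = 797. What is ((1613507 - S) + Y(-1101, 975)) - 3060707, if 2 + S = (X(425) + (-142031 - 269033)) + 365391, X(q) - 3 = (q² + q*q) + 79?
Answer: -1762060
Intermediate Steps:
X(q) = 82 + 2*q² (X(q) = 3 + ((q² + q*q) + 79) = 3 + ((q² + q²) + 79) = 3 + (2*q² + 79) = 3 + (79 + 2*q²) = 82 + 2*q²)
S = 315657 (S = -2 + (((82 + 2*425²) + (-142031 - 269033)) + 365391) = -2 + (((82 + 2*180625) - 411064) + 365391) = -2 + (((82 + 361250) - 411064) + 365391) = -2 + ((361332 - 411064) + 365391) = -2 + (-49732 + 365391) = -2 + 315659 = 315657)
((1613507 - S) + Y(-1101, 975)) - 3060707 = ((1613507 - 1*315657) + 797) - 3060707 = ((1613507 - 315657) + 797) - 3060707 = (1297850 + 797) - 3060707 = 1298647 - 3060707 = -1762060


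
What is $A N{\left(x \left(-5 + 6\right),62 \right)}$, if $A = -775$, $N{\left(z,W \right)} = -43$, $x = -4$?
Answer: $33325$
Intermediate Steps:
$A N{\left(x \left(-5 + 6\right),62 \right)} = \left(-775\right) \left(-43\right) = 33325$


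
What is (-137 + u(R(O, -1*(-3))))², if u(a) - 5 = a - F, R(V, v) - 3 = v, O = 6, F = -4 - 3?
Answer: 14161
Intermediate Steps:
F = -7
R(V, v) = 3 + v
u(a) = 12 + a (u(a) = 5 + (a - 1*(-7)) = 5 + (a + 7) = 5 + (7 + a) = 12 + a)
(-137 + u(R(O, -1*(-3))))² = (-137 + (12 + (3 - 1*(-3))))² = (-137 + (12 + (3 + 3)))² = (-137 + (12 + 6))² = (-137 + 18)² = (-119)² = 14161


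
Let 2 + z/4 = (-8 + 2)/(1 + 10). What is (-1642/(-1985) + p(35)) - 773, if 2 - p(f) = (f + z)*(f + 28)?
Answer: -50956738/21835 ≈ -2333.7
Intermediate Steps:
z = -112/11 (z = -8 + 4*((-8 + 2)/(1 + 10)) = -8 + 4*(-6/11) = -8 - 24/11 = -112/11 ≈ -10.182)
p(f) = 2 - (28 + f)*(-112/11 + f) (p(f) = 2 - (f - 112/11)*(f + 28) = 2 - (-112/11 + f)*(28 + f) = 2 - (28 + f)*(-112/11 + f))
(-1642/(-1985) + p(35)) - 773 = (-1642/(-1985) + (3158/11 - 1*35² - 196/11*35)) - 773 = (-1642*(-1/1985) + (3158/11 - 1*1225 - 6860/11)) - 773 = (1642/1985 + (3158/11 - 1225 - 6860/11)) - 773 = (1642/1985 - 17177/11) - 773 = -34078283/21835 - 773 = -50956738/21835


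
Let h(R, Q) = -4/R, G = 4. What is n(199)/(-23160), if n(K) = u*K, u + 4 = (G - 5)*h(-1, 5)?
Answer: 199/2895 ≈ 0.068739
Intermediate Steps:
u = -8 (u = -4 + (4 - 5)*(-4/(-1)) = -4 - (-4)*(-1) = -4 - 1*4 = -4 - 4 = -8)
n(K) = -8*K
n(199)/(-23160) = -8*199/(-23160) = -1592*(-1/23160) = 199/2895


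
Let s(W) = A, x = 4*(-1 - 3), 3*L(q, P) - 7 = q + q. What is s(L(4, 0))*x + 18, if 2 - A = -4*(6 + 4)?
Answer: -654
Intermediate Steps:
L(q, P) = 7/3 + 2*q/3 (L(q, P) = 7/3 + (q + q)/3 = 7/3 + (2*q)/3 = 7/3 + 2*q/3)
x = -16 (x = 4*(-4) = -16)
A = 42 (A = 2 - (-4)*(6 + 4) = 2 - (-4)*10 = 2 - 1*(-40) = 2 + 40 = 42)
s(W) = 42
s(L(4, 0))*x + 18 = 42*(-16) + 18 = -672 + 18 = -654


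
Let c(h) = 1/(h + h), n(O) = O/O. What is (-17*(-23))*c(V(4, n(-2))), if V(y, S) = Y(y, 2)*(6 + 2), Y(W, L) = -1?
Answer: -391/16 ≈ -24.438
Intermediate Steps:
n(O) = 1
V(y, S) = -8 (V(y, S) = -(6 + 2) = -1*8 = -8)
c(h) = 1/(2*h)
(-17*(-23))*c(V(4, n(-2))) = (-17*(-23))*((1/2)/(-8)) = 391*((1/2)*(-1/8)) = 391*(-1/16) = -391/16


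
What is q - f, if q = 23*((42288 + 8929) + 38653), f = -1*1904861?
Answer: 3971871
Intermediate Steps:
f = -1904861
q = 2067010 (q = 23*(51217 + 38653) = 23*89870 = 2067010)
q - f = 2067010 - 1*(-1904861) = 2067010 + 1904861 = 3971871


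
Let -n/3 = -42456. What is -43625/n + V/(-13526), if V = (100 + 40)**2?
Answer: -1543242275/861389784 ≈ -1.7916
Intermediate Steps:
V = 19600 (V = 140**2 = 19600)
n = 127368 (n = -3*(-42456) = 127368)
-43625/n + V/(-13526) = -43625/127368 + 19600/(-13526) = -43625*1/127368 + 19600*(-1/13526) = -43625/127368 - 9800/6763 = -1543242275/861389784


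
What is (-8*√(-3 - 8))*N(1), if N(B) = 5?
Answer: -40*I*√11 ≈ -132.67*I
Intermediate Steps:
(-8*√(-3 - 8))*N(1) = -8*√(-3 - 8)*5 = -8*I*√11*5 = -40*I*√11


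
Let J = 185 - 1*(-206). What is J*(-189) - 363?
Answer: -74262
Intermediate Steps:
J = 391 (J = 185 + 206 = 391)
J*(-189) - 363 = 391*(-189) - 363 = -73899 - 363 = -74262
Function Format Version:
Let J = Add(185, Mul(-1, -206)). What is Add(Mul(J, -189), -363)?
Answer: -74262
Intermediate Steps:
J = 391 (J = Add(185, 206) = 391)
Add(Mul(J, -189), -363) = Add(Mul(391, -189), -363) = Add(-73899, -363) = -74262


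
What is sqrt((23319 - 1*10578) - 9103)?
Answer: sqrt(3638) ≈ 60.316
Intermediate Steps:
sqrt((23319 - 1*10578) - 9103) = sqrt((23319 - 10578) - 9103) = sqrt(12741 - 9103) = sqrt(3638)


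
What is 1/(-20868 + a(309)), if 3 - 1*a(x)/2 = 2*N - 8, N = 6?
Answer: -1/20870 ≈ -4.7916e-5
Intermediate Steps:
a(x) = -2 (a(x) = 6 - 2*(2*6 - 8) = 6 - 2*(12 - 8) = 6 - 2*4 = 6 - 8 = -2)
1/(-20868 + a(309)) = 1/(-20868 - 2) = 1/(-20870) = -1/20870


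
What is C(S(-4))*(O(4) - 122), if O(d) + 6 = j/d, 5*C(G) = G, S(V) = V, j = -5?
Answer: 517/5 ≈ 103.40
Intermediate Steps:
C(G) = G/5
O(d) = -6 - 5/d
C(S(-4))*(O(4) - 122) = ((⅕)*(-4))*((-6 - 5/4) - 122) = -4*((-6 - 5*¼) - 122)/5 = -4*((-6 - 5/4) - 122)/5 = -4*(-29/4 - 122)/5 = -⅘*(-517/4) = 517/5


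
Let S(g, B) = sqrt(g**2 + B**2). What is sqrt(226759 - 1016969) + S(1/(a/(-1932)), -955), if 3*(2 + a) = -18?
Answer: sqrt(3881389)/2 + I*sqrt(790210) ≈ 985.06 + 888.94*I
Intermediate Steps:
a = -8 (a = -2 + (1/3)*(-18) = -2 - 6 = -8)
S(g, B) = sqrt(B**2 + g**2)
sqrt(226759 - 1016969) + S(1/(a/(-1932)), -955) = sqrt(226759 - 1016969) + sqrt((-955)**2 + (1/(-8/(-1932)))**2) = sqrt(-790210) + sqrt(912025 + (1/(-8*(-1/1932)))**2) = I*sqrt(790210) + sqrt(912025 + (1/(2/483))**2) = I*sqrt(790210) + sqrt(912025 + (483/2)**2) = I*sqrt(790210) + sqrt(912025 + 233289/4) = I*sqrt(790210) + sqrt(3881389/4) = I*sqrt(790210) + sqrt(3881389)/2 = sqrt(3881389)/2 + I*sqrt(790210)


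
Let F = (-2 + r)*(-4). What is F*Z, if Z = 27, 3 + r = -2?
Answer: 756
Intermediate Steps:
r = -5 (r = -3 - 2 = -5)
F = 28 (F = (-2 - 5)*(-4) = -7*(-4) = 28)
F*Z = 28*27 = 756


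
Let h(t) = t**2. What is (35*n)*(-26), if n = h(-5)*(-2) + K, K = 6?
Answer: 40040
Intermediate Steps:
n = -44 (n = (-5)**2*(-2) + 6 = 25*(-2) + 6 = -50 + 6 = -44)
(35*n)*(-26) = (35*(-44))*(-26) = -1540*(-26) = 40040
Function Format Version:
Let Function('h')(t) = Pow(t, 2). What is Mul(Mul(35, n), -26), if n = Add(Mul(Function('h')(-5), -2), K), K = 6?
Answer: 40040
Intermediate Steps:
n = -44 (n = Add(Mul(Pow(-5, 2), -2), 6) = Add(Mul(25, -2), 6) = Add(-50, 6) = -44)
Mul(Mul(35, n), -26) = Mul(Mul(35, -44), -26) = Mul(-1540, -26) = 40040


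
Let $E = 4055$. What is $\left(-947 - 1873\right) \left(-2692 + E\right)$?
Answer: $-3843660$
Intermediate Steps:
$\left(-947 - 1873\right) \left(-2692 + E\right) = \left(-947 - 1873\right) \left(-2692 + 4055\right) = \left(-2820\right) 1363 = -3843660$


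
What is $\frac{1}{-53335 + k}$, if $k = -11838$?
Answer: $- \frac{1}{65173} \approx -1.5344 \cdot 10^{-5}$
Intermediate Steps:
$\frac{1}{-53335 + k} = \frac{1}{-53335 - 11838} = \frac{1}{-65173} = - \frac{1}{65173}$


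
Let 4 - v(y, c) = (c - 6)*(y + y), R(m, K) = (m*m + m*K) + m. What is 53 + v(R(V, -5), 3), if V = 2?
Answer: 33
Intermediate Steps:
R(m, K) = m + m² + K*m (R(m, K) = (m² + K*m) + m = m + m² + K*m)
v(y, c) = 4 - 2*y*(-6 + c) (v(y, c) = 4 - (c - 6)*(y + y) = 4 - (-6 + c)*2*y = 4 - 2*y*(-6 + c))
53 + v(R(V, -5), 3) = 53 + (4 + 12*(2*(1 - 5 + 2)) - 2*3*2*(1 - 5 + 2)) = 53 + (4 + 12*(2*(-2)) - 2*3*2*(-2)) = 53 + (4 + 12*(-4) - 2*3*(-4)) = 53 + (4 - 48 + 24) = 53 - 20 = 33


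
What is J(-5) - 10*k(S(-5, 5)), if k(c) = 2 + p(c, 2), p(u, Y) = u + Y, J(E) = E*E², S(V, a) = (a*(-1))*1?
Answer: -115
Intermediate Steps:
S(V, a) = -a (S(V, a) = -a*1 = -a)
J(E) = E³
p(u, Y) = Y + u
k(c) = 4 + c (k(c) = 2 + (2 + c) = 4 + c)
J(-5) - 10*k(S(-5, 5)) = (-5)³ - 10*(4 - 1*5) = -125 - 10*(4 - 5) = -125 - 10*(-1) = -125 + 10 = -115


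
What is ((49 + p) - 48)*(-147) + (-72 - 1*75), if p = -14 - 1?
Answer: 1911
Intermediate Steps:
p = -15
((49 + p) - 48)*(-147) + (-72 - 1*75) = ((49 - 15) - 48)*(-147) + (-72 - 1*75) = (34 - 48)*(-147) + (-72 - 75) = -14*(-147) - 147 = 2058 - 147 = 1911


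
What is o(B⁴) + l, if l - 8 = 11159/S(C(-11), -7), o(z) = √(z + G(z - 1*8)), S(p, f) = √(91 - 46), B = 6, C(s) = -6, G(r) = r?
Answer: 8 + 2*√646 + 11159*√5/15 ≈ 1722.3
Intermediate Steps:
S(p, f) = 3*√5 (S(p, f) = √45 = 3*√5)
o(z) = √(-8 + 2*z) (o(z) = √(z + (z - 1*8)) = √(z + (z - 8)) = √(z + (-8 + z)) = √(-8 + 2*z))
l = 8 + 11159*√5/15 (l = 8 + 11159/((3*√5)) = 8 + 11159*(√5/15) = 8 + 11159*√5/15 ≈ 1671.5)
o(B⁴) + l = √(-8 + 2*6⁴) + (8 + 11159*√5/15) = √(-8 + 2*1296) + (8 + 11159*√5/15) = √(-8 + 2592) + (8 + 11159*√5/15) = √2584 + (8 + 11159*√5/15) = 2*√646 + (8 + 11159*√5/15) = 8 + 2*√646 + 11159*√5/15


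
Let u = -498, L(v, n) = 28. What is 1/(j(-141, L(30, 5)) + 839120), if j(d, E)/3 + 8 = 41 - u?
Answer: 1/840713 ≈ 1.1895e-6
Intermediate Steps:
j(d, E) = 1593 (j(d, E) = -24 + 3*(41 - 1*(-498)) = -24 + 3*(41 + 498) = -24 + 3*539 = -24 + 1617 = 1593)
1/(j(-141, L(30, 5)) + 839120) = 1/(1593 + 839120) = 1/840713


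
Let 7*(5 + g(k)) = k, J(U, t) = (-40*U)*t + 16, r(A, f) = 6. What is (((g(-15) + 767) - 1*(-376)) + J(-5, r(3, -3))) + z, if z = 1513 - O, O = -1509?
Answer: 37617/7 ≈ 5373.9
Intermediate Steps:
J(U, t) = 16 - 40*U*t (J(U, t) = -40*U*t + 16 = 16 - 40*U*t)
g(k) = -5 + k/7
z = 3022 (z = 1513 - 1*(-1509) = 1513 + 1509 = 3022)
(((g(-15) + 767) - 1*(-376)) + J(-5, r(3, -3))) + z = ((((-5 + (⅐)*(-15)) + 767) - 1*(-376)) + (16 - 40*(-5)*6)) + 3022 = ((((-5 - 15/7) + 767) + 376) + (16 + 1200)) + 3022 = (((-50/7 + 767) + 376) + 1216) + 3022 = ((5319/7 + 376) + 1216) + 3022 = (7951/7 + 1216) + 3022 = 16463/7 + 3022 = 37617/7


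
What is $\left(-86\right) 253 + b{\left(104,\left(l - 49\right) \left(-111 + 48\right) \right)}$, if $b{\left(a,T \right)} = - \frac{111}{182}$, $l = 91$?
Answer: $- \frac{3960067}{182} \approx -21759.0$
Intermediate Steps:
$b{\left(a,T \right)} = - \frac{111}{182}$ ($b{\left(a,T \right)} = \left(-111\right) \frac{1}{182} = - \frac{111}{182}$)
$\left(-86\right) 253 + b{\left(104,\left(l - 49\right) \left(-111 + 48\right) \right)} = \left(-86\right) 253 - \frac{111}{182} = -21758 - \frac{111}{182} = - \frac{3960067}{182}$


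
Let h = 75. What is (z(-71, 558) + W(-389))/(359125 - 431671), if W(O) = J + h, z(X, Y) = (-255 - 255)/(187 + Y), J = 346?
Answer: -62627/10809354 ≈ -0.0057938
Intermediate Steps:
z(X, Y) = -510/(187 + Y)
W(O) = 421 (W(O) = 346 + 75 = 421)
(z(-71, 558) + W(-389))/(359125 - 431671) = (-510/(187 + 558) + 421)/(359125 - 431671) = (-510/745 + 421)/(-72546) = (-510*1/745 + 421)*(-1/72546) = (-102/149 + 421)*(-1/72546) = (62627/149)*(-1/72546) = -62627/10809354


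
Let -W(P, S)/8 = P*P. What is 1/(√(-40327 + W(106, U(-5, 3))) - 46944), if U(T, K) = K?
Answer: -15648/734623117 - I*√130215/2203869351 ≈ -2.1301e-5 - 1.6374e-7*I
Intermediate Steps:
W(P, S) = -8*P² (W(P, S) = -8*P*P = -8*P²)
1/(√(-40327 + W(106, U(-5, 3))) - 46944) = 1/(√(-40327 - 8*106²) - 46944) = 1/(√(-40327 - 8*11236) - 46944) = 1/(√(-40327 - 89888) - 46944) = 1/(√(-130215) - 46944) = 1/(I*√130215 - 46944) = 1/(-46944 + I*√130215)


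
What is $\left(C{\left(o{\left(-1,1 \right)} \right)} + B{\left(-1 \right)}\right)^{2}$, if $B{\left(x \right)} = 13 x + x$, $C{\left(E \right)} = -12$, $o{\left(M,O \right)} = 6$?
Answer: $676$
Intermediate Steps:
$B{\left(x \right)} = 14 x$
$\left(C{\left(o{\left(-1,1 \right)} \right)} + B{\left(-1 \right)}\right)^{2} = \left(-12 + 14 \left(-1\right)\right)^{2} = \left(-12 - 14\right)^{2} = \left(-26\right)^{2} = 676$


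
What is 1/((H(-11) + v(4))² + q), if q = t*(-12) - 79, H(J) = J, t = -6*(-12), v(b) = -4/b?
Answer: -1/799 ≈ -0.0012516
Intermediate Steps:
t = 72
q = -943 (q = 72*(-12) - 79 = -864 - 79 = -943)
1/((H(-11) + v(4))² + q) = 1/((-11 - 4/4)² - 943) = 1/((-11 - 4*¼)² - 943) = 1/((-11 - 1)² - 943) = 1/((-12)² - 943) = 1/(144 - 943) = 1/(-799) = -1/799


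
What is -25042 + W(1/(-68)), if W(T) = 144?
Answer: -24898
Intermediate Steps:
-25042 + W(1/(-68)) = -25042 + 144 = -24898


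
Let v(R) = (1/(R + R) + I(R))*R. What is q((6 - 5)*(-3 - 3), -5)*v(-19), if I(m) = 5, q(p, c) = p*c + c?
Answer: -4725/2 ≈ -2362.5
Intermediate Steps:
q(p, c) = c + c*p (q(p, c) = c*p + c = c + c*p)
v(R) = R*(5 + 1/(2*R)) (v(R) = (1/(R + R) + 5)*R = (1/(2*R) + 5)*R = (5 + 1/(2*R))*R = R*(5 + 1/(2*R)))
q((6 - 5)*(-3 - 3), -5)*v(-19) = (-5*(1 + (6 - 5)*(-3 - 3)))*(1/2 + 5*(-19)) = (-5*(1 + 1*(-6)))*(1/2 - 95) = -5*(1 - 6)*(-189/2) = -5*(-5)*(-189/2) = 25*(-189/2) = -4725/2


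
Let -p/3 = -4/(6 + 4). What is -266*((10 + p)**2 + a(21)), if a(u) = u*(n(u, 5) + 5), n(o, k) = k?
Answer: -2230676/25 ≈ -89227.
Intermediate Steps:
p = 6/5 (p = -3*(-4)/(6 + 4) = -3*(-4)/10 = -3*(-2/5) = 6/5 ≈ 1.2000)
a(u) = 10*u (a(u) = u*(5 + 5) = u*10 = 10*u)
-266*((10 + p)**2 + a(21)) = -266*((10 + 6/5)**2 + 10*21) = -266*((56/5)**2 + 210) = -266*(3136/25 + 210) = -266*8386/25 = -2230676/25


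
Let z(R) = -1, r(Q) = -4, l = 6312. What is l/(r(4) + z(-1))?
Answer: -6312/5 ≈ -1262.4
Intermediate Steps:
l/(r(4) + z(-1)) = 6312/(-4 - 1) = 6312/(-5) = 6312*(-⅕) = -6312/5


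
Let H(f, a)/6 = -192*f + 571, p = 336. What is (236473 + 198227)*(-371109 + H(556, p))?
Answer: -438262366500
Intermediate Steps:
H(f, a) = 3426 - 1152*f (H(f, a) = 6*(-192*f + 571) = 6*(571 - 192*f) = 3426 - 1152*f)
(236473 + 198227)*(-371109 + H(556, p)) = (236473 + 198227)*(-371109 + (3426 - 1152*556)) = 434700*(-371109 + (3426 - 640512)) = 434700*(-371109 - 637086) = 434700*(-1008195) = -438262366500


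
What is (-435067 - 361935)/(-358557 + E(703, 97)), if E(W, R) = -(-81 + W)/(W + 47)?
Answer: 149437875/67229593 ≈ 2.2228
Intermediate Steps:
E(W, R) = -(-81 + W)/(47 + W)
(-435067 - 361935)/(-358557 + E(703, 97)) = (-435067 - 361935)/(-358557 + (81 - 1*703)/(47 + 703)) = -797002/(-358557 + (81 - 703)/750) = -797002/(-358557 + (1/750)*(-622)) = -797002/(-358557 - 311/375) = -797002/(-134459186/375) = -797002*(-375/134459186) = 149437875/67229593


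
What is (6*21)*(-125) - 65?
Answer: -15815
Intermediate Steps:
(6*21)*(-125) - 65 = 126*(-125) - 65 = -15750 - 65 = -15815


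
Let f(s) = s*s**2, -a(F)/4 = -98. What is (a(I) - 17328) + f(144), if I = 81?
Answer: 2969048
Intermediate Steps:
a(F) = 392 (a(F) = -4*(-98) = 392)
f(s) = s**3
(a(I) - 17328) + f(144) = (392 - 17328) + 144**3 = -16936 + 2985984 = 2969048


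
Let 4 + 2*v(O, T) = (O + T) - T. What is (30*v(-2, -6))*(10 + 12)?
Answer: -1980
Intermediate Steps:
v(O, T) = -2 + O/2 (v(O, T) = -2 + ((O + T) - T)/2 = -2 + O/2)
(30*v(-2, -6))*(10 + 12) = (30*(-2 + (½)*(-2)))*(10 + 12) = (30*(-2 - 1))*22 = (30*(-3))*22 = -90*22 = -1980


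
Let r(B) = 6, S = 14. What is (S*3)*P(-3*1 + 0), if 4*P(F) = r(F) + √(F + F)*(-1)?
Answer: 63 - 21*I*√6/2 ≈ 63.0 - 25.72*I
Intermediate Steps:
P(F) = 3/2 - √2*√F/4 (P(F) = (6 + √(F + F)*(-1))/4 = (6 + √(2*F)*(-1))/4 = (6 + (√2*√F)*(-1))/4 = (6 - √2*√F)/4 = 3/2 - √2*√F/4)
(S*3)*P(-3*1 + 0) = (14*3)*(3/2 - √2*√(-3*1 + 0)/4) = 42*(3/2 - √2*√(-3 + 0)/4) = 42*(3/2 - √2*√(-3)/4) = 42*(3/2 - √2*I*√3/4) = 42*(3/2 - I*√6/4) = 63 - 21*I*√6/2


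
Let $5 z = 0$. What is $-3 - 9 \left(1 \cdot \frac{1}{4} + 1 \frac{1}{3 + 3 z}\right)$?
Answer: $- \frac{33}{4} \approx -8.25$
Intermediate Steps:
$z = 0$ ($z = \frac{1}{5} \cdot 0 = 0$)
$-3 - 9 \left(1 \cdot \frac{1}{4} + 1 \frac{1}{3 + 3 z}\right) = -3 - 9 \left(1 \cdot \frac{1}{4} + 1 \frac{1}{3 + 3 \cdot 0}\right) = -3 - 9 \left(1 \cdot \frac{1}{4} + 1 \frac{1}{3 + 0}\right) = -3 - 9 \left(\frac{1}{4} + 1 \cdot \frac{1}{3}\right) = -3 - 9 \left(\frac{1}{4} + \frac{1}{3}\right) = -3 - \frac{21}{4} = - \frac{33}{4}$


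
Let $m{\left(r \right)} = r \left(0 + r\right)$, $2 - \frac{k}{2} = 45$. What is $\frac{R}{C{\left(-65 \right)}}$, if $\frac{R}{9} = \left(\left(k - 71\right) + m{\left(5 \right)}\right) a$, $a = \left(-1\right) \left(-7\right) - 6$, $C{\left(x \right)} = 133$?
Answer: $- \frac{1188}{133} \approx -8.9323$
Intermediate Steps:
$k = -86$ ($k = 4 - 90 = -86$)
$m{\left(r \right)} = r^{2}$ ($m{\left(r \right)} = r r = r^{2}$)
$a = 1$ ($a = 7 - 6 = 1$)
$R = -1188$ ($R = 9 \left(\left(-86 - 71\right) + 5^{2}\right) 1 = 9 \left(-157 + 25\right) 1 = 9 \left(\left(-132\right) 1\right) = 9 \left(-132\right) = -1188$)
$\frac{R}{C{\left(-65 \right)}} = - \frac{1188}{133}$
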